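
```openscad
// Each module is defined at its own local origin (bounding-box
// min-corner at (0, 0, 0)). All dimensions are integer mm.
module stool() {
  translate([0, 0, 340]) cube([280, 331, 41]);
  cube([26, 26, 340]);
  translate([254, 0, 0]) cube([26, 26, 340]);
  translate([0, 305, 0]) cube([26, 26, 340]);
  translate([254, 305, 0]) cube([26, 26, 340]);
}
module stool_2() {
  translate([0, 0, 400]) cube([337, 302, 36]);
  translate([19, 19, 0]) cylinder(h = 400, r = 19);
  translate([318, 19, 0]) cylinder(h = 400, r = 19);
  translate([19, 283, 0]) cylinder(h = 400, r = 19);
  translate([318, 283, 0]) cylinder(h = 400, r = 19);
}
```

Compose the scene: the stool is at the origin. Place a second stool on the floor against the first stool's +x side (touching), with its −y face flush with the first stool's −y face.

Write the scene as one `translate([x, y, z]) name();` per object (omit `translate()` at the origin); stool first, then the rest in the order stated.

stool();
translate([280, 0, 0]) stool_2();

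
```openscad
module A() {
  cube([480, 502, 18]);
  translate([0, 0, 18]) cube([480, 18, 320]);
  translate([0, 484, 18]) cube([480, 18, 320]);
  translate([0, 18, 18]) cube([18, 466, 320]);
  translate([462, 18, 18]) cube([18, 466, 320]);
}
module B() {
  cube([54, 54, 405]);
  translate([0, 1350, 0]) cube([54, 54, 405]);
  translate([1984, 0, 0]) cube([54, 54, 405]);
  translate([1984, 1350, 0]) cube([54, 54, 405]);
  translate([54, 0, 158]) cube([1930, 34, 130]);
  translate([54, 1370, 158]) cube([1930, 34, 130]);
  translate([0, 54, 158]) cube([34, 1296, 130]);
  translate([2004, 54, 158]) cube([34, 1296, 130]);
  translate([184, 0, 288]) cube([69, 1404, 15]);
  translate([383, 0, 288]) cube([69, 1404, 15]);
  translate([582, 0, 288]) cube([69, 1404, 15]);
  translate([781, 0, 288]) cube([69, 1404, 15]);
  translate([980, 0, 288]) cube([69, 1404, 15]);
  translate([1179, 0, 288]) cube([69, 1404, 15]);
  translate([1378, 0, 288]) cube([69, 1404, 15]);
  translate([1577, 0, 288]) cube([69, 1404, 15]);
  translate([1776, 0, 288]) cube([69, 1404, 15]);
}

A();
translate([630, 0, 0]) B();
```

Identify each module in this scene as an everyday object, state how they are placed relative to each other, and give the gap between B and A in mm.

A is an open box. B is a bed frame. The bed frame is on the floor beside the open box on its +x side. The gap between the bed frame and the open box is 150 mm.

The bed frame's nearest face is 150 mm from the open box's +x face.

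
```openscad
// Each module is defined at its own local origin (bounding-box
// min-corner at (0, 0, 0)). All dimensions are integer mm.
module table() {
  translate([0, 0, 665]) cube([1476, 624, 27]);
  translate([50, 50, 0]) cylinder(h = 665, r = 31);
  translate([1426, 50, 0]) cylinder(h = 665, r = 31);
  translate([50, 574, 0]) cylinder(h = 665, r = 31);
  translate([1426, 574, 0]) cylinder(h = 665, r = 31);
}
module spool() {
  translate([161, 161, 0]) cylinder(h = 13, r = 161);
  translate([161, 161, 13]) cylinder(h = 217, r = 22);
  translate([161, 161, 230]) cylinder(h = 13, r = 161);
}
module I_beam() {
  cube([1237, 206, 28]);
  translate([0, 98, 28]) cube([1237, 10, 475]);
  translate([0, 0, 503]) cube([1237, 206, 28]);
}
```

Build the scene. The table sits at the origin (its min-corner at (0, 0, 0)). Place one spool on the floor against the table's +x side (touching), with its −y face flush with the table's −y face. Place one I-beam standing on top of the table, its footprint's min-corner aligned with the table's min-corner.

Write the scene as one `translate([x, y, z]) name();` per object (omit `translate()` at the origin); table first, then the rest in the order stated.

table();
translate([1476, 0, 0]) spool();
translate([0, 0, 692]) I_beam();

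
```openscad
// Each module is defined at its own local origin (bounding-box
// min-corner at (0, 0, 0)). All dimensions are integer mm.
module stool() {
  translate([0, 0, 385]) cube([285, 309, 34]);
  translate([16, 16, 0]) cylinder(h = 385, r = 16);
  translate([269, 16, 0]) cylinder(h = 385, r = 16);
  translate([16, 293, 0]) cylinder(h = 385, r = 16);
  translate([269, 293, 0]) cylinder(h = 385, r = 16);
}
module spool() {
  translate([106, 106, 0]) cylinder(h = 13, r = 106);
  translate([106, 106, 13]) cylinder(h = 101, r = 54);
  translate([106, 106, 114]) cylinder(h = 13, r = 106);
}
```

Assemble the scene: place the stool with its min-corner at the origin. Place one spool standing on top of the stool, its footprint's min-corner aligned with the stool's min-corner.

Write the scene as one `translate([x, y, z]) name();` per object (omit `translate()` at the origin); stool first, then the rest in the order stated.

stool();
translate([0, 0, 419]) spool();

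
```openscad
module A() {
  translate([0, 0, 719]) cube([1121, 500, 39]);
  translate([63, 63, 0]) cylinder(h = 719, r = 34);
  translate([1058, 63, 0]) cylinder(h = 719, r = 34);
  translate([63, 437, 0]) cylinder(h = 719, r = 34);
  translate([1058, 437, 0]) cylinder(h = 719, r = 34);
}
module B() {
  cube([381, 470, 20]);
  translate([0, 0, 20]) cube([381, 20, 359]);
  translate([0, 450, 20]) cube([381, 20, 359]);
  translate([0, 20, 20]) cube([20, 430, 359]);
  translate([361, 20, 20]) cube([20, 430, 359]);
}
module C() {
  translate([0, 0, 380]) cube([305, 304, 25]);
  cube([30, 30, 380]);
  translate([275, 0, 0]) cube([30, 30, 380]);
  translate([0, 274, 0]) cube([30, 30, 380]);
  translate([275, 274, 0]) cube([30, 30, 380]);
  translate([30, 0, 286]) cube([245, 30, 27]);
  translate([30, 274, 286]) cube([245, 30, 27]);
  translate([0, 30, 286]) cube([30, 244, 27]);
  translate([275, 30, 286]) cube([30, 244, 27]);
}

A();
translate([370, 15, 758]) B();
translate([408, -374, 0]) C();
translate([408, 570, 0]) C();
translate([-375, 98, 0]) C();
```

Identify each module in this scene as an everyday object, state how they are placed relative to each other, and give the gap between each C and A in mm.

Each stool's nearest face is 70 mm from the table's bounding box.

A is a table. B is an open box. C is a stool. The open box is on top of the table, centred. Three stools sit around the table at the −y, +y, −x sides. The gap between each stool and the table is 70 mm.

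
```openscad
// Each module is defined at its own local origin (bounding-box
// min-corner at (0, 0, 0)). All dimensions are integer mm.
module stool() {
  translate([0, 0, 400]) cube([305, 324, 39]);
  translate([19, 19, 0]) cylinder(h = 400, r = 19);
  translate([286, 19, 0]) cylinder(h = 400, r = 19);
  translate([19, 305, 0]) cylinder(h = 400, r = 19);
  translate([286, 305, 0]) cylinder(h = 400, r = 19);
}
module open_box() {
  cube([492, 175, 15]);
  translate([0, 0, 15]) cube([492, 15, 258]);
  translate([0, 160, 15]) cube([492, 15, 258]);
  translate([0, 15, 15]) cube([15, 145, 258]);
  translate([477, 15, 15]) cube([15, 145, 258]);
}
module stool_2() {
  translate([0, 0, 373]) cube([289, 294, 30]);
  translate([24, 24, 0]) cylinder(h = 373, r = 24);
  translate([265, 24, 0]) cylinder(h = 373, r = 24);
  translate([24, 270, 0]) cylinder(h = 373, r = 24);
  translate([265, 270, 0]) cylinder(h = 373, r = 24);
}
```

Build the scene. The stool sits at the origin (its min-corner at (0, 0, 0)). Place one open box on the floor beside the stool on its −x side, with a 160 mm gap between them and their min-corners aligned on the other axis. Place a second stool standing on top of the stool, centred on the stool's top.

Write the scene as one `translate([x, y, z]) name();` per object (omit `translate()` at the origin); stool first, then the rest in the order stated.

stool();
translate([-652, 0, 0]) open_box();
translate([8, 15, 439]) stool_2();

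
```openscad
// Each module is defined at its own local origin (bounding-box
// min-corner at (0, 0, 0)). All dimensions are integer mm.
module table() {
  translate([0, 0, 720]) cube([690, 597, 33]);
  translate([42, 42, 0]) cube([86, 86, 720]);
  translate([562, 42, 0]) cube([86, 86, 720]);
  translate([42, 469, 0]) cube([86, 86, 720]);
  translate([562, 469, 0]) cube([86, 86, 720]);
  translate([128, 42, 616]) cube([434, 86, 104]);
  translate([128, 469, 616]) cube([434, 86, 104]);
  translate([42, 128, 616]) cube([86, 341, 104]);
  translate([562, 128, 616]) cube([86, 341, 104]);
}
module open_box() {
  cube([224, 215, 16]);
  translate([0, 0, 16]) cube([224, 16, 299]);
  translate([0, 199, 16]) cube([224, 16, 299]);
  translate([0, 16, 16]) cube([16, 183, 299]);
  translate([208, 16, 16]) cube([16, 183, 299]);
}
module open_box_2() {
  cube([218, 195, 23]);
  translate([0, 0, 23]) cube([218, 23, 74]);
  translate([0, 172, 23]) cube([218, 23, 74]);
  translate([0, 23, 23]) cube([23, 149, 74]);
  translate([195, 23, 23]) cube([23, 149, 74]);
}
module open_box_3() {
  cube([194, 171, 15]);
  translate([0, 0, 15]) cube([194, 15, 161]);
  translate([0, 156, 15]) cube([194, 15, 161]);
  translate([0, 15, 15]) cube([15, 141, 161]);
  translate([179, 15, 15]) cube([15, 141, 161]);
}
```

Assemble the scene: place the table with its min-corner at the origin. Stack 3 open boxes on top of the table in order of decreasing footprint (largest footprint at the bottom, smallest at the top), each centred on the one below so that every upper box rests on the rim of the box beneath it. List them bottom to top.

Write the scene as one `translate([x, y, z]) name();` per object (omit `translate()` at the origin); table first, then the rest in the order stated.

table();
translate([233, 191, 753]) open_box();
translate([236, 201, 1068]) open_box_2();
translate([248, 213, 1165]) open_box_3();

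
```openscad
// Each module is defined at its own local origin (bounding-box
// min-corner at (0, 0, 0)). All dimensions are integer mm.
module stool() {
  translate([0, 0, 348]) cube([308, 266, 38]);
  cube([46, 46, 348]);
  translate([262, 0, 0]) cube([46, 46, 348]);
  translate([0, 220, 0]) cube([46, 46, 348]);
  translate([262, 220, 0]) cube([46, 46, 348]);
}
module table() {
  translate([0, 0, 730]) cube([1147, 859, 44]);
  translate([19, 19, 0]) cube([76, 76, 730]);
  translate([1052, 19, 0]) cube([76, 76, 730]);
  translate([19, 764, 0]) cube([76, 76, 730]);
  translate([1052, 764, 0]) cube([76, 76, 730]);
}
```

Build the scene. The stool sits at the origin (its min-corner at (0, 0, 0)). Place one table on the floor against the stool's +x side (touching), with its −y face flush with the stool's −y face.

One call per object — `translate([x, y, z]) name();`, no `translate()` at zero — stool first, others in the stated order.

stool();
translate([308, 0, 0]) table();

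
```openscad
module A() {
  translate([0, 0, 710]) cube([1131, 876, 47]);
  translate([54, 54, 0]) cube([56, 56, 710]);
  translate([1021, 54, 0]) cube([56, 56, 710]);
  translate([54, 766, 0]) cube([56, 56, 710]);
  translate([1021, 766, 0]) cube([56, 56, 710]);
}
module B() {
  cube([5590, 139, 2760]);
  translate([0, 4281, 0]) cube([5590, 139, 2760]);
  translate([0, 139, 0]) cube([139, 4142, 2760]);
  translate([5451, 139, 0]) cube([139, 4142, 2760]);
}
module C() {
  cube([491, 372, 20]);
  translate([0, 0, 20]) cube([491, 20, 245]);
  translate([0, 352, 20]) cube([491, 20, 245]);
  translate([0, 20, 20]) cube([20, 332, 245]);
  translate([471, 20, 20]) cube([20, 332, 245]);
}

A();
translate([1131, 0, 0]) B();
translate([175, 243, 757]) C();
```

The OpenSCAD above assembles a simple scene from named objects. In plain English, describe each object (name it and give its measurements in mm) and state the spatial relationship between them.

A is a rectangular dining table. The top is 1131×876×47 mm with its upper surface at z = 757 mm. It stands on four 56×56 mm square legs, each inset 54 mm from the nearest pair of top edges, running from the floor to the underside of the top.

B is the wall frame of a small rectangular building: four walls, each 2760 mm tall and 139 mm thick, enclosing a footprint 5590 mm (x) by 4420 mm (y) outside-to-outside, with no floor or roof. The front and back walls (the −y and +y sides) span the full width; the two side walls fit between them.

C is an open-topped rectangular box: outside dimensions 491×372×265 mm, with a uniform wall and base thickness of 20 mm. The base is a full 491×372 slab on the floor; four walls sit on top of the base. The front and back walls (the −y and +y sides) span the full width; the two side walls fit between them.

The house frame is against the table's +x side, with their −y faces flush. The open box is on top of the table.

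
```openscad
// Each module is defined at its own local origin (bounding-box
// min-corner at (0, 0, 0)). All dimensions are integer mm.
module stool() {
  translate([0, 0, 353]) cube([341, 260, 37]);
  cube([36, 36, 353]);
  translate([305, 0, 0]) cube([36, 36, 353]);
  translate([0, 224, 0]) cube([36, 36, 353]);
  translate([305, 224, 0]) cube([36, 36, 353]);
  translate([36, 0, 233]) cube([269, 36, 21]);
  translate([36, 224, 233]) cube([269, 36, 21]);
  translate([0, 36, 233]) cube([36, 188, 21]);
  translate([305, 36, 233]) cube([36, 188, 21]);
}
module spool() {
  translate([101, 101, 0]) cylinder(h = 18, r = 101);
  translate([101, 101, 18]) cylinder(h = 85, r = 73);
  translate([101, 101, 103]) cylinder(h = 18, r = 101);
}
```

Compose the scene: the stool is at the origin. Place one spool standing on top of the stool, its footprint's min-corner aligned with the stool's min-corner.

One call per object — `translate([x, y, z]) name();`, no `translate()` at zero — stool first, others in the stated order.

stool();
translate([0, 0, 390]) spool();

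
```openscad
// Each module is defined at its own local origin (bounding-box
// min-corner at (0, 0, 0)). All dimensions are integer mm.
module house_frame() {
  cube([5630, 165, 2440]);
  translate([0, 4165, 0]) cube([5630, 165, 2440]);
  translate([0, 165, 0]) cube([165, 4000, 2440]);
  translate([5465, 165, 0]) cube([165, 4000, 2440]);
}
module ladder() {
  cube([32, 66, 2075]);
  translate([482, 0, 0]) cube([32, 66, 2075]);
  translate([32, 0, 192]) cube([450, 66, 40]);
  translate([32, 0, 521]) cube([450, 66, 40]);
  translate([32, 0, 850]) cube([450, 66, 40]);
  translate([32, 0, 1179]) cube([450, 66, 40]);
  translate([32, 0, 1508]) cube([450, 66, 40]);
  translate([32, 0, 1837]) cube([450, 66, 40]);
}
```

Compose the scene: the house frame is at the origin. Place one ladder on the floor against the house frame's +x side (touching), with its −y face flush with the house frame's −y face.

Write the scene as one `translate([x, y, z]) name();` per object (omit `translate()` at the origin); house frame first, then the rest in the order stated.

house_frame();
translate([5630, 0, 0]) ladder();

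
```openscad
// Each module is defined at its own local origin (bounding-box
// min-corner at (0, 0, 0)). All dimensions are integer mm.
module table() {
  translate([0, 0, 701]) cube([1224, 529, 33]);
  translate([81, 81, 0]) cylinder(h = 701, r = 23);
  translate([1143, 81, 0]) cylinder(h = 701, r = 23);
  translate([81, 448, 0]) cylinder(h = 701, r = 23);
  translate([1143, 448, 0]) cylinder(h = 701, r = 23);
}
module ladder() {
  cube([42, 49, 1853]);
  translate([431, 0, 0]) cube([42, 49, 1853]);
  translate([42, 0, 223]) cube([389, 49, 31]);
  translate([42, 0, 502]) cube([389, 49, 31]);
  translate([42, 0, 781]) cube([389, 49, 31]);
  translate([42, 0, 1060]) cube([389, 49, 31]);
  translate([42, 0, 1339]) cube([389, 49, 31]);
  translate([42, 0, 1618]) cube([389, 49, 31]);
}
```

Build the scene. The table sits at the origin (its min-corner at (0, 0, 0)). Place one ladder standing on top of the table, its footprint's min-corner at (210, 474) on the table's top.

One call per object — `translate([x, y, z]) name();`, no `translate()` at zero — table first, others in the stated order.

table();
translate([210, 474, 734]) ladder();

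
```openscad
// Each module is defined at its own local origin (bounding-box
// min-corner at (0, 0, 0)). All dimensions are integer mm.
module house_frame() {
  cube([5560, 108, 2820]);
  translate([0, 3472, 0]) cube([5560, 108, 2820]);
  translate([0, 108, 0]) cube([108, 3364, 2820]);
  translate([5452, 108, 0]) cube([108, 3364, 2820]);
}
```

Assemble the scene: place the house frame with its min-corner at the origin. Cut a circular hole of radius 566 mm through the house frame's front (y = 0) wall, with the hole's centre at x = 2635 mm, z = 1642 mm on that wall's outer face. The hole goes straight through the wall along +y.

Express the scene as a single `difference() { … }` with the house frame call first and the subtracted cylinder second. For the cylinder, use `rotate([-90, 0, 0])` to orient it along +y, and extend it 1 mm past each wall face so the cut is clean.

difference() {
  house_frame();
  translate([2635, -1, 1642]) rotate([-90, 0, 0]) cylinder(h = 110, r = 566);
}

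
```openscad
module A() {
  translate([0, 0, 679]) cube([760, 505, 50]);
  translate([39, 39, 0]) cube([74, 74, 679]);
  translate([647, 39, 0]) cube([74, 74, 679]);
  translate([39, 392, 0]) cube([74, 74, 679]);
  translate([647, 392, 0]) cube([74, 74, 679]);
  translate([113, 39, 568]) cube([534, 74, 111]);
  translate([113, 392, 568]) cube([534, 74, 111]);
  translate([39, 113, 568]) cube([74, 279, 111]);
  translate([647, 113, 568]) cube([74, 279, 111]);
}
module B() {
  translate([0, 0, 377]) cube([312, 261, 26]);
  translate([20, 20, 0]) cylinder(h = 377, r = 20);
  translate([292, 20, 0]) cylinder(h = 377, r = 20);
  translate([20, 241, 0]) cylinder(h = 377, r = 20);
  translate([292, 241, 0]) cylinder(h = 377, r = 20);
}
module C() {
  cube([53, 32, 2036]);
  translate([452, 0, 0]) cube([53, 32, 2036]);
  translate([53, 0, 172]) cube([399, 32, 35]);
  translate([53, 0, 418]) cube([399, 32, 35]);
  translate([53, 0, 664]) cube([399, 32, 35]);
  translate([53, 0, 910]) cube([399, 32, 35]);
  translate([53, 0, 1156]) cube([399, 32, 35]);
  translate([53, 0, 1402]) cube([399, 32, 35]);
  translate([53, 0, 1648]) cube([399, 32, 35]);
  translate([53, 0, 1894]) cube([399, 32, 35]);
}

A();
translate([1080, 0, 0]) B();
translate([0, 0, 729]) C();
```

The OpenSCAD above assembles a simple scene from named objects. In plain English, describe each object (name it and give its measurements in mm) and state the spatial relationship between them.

A is a table with a 760×505 mm rectangular top, 50 mm thick, top surface at z = 729 mm, supported by four 74×74 mm square legs, each inset 39 mm from the nearest pair of top edges, running from the floor. Four apron rails, 74 mm thick and 111 mm tall, run between adjacent legs with their top edges flush with the underside of the top and their outer faces flush with the legs' outer faces.

B is a four-legged stool. The seat is a 312×261×26 mm slab whose top surface is at z = 403 mm; four round legs, each 40 mm in diameter, run from the floor (z = 0) to the underside of the seat, each leg's axis is inset half a diameter from the nearest pair of seat edges (so the leg's bounding box is flush with the corner).

C is a wooden ladder with two side rails of 53×32 mm section and 2036 mm height, set 505 mm apart overall. Between them run 8 rectangular rungs (32 mm deep, 35 mm thick), front faces flush with the rails' −y face. The bottom of the first rung is 172 mm above the floor and each subsequent rung is 246 mm higher than the one below.

The stool is on the floor beside the table on its +x side. The ladder is on top of the table.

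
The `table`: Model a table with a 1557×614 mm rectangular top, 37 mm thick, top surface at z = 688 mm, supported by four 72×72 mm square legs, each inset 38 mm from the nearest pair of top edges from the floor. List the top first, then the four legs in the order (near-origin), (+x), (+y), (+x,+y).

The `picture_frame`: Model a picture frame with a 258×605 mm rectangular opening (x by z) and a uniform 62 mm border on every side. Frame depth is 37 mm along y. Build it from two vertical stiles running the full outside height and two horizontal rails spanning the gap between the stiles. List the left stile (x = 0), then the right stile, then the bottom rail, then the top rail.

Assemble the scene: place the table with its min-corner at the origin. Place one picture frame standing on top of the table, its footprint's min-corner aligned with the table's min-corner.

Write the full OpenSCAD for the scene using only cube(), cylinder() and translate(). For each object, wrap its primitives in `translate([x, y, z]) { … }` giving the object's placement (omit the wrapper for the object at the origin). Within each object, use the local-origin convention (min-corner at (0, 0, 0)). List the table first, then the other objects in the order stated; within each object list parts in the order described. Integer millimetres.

translate([0, 0, 651]) cube([1557, 614, 37]);
translate([38, 38, 0]) cube([72, 72, 651]);
translate([1447, 38, 0]) cube([72, 72, 651]);
translate([38, 504, 0]) cube([72, 72, 651]);
translate([1447, 504, 0]) cube([72, 72, 651]);
translate([0, 0, 688]) {
  cube([62, 37, 729]);
  translate([320, 0, 0]) cube([62, 37, 729]);
  translate([62, 0, 0]) cube([258, 37, 62]);
  translate([62, 0, 667]) cube([258, 37, 62]);
}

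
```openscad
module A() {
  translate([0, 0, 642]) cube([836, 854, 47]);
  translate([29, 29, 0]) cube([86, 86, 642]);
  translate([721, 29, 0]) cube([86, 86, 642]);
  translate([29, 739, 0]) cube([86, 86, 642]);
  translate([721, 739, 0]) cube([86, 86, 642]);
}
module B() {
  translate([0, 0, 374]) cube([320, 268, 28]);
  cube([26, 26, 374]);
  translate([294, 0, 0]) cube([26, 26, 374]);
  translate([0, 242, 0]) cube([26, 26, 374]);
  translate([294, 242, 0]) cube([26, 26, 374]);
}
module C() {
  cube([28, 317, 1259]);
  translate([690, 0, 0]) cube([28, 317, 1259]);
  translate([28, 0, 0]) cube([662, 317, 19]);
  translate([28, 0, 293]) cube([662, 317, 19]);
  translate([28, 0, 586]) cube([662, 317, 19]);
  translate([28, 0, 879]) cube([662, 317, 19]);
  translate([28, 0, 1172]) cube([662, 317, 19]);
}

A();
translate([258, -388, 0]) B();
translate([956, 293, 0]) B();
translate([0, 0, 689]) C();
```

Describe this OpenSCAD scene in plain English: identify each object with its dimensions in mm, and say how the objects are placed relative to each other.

A is a table: top 836 mm (x) × 854 mm (y), 47 mm thick, upper face at z = 689 mm, on four 86×86 mm square legs, each inset 29 mm from the nearest pair of top edges, running from z = 0 to the bottom of the top.

B is a four-legged stool. The seat is 320×268 mm, 28 mm thick, top at z = 402 mm. It stands on four square legs, each 26×26 mm in cross-section, from z = 0 to the seat underside, each flush with a corner of the seat.

C is a bookshelf 718 mm wide overall, 317 mm deep and 1259 mm tall. The two sides are 28 mm thick vertical panels. 5 horizontal shelves of 19 mm thickness span between the inner faces of the sides; the lowest shelf sits on the floor and shelves are stacked with a clear vertical gap of 274 mm between each pair.

Two stools sit around the table at the −y, +x sides. The bookshelf is on top of the table.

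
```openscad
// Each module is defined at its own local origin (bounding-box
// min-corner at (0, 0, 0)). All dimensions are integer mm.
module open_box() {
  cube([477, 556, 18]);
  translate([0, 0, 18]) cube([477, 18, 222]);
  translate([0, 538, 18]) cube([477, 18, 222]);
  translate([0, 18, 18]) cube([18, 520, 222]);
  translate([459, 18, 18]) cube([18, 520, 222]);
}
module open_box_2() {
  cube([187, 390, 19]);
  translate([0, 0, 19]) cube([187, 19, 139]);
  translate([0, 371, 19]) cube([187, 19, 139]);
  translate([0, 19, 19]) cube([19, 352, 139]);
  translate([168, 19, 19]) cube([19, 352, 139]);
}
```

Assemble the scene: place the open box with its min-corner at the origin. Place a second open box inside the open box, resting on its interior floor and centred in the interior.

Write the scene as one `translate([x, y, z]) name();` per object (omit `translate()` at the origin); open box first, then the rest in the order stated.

open_box();
translate([145, 83, 18]) open_box_2();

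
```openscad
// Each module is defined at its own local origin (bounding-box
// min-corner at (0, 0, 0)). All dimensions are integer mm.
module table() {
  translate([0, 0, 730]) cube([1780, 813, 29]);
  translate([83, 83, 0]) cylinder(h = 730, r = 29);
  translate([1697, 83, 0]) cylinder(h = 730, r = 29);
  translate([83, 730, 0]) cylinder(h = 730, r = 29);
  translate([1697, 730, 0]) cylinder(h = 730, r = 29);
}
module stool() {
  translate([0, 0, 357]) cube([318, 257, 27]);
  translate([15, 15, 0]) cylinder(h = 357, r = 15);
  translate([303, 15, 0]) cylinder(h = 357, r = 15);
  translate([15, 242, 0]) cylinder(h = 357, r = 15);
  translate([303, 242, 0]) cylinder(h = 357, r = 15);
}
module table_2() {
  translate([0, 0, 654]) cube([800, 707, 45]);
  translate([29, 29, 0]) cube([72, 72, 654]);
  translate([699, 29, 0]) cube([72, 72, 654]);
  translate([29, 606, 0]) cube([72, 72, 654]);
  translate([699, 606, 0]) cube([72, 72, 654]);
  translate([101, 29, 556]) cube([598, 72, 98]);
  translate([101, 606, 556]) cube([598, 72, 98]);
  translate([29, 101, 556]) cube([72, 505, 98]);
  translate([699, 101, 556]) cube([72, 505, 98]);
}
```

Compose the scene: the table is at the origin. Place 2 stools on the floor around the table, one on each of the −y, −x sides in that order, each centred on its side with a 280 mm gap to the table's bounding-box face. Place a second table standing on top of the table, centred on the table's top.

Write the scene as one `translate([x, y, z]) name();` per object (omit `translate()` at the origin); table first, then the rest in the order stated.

table();
translate([731, -537, 0]) stool();
translate([-598, 278, 0]) stool();
translate([490, 53, 759]) table_2();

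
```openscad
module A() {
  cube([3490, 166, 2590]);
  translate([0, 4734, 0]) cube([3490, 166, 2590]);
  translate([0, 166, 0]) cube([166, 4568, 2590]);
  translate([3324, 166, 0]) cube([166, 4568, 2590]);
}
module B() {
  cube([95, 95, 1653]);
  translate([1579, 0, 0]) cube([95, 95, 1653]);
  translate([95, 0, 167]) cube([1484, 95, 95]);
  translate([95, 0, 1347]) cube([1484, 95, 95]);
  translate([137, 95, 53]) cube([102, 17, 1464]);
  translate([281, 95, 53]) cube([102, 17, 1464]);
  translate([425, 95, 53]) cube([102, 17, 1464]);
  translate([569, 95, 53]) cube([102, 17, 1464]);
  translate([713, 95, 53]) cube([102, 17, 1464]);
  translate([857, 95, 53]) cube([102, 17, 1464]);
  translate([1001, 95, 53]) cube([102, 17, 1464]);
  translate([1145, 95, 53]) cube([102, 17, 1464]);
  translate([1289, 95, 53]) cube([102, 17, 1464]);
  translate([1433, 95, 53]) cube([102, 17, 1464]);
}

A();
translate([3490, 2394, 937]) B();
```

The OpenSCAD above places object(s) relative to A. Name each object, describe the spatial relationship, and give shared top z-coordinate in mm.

A is a house frame. B is a fence section. The fence section is beside the house frame with their tops flush at z = 2590. The shared top z-coordinate is 2590 mm.

Both tops at z = 2590 mm.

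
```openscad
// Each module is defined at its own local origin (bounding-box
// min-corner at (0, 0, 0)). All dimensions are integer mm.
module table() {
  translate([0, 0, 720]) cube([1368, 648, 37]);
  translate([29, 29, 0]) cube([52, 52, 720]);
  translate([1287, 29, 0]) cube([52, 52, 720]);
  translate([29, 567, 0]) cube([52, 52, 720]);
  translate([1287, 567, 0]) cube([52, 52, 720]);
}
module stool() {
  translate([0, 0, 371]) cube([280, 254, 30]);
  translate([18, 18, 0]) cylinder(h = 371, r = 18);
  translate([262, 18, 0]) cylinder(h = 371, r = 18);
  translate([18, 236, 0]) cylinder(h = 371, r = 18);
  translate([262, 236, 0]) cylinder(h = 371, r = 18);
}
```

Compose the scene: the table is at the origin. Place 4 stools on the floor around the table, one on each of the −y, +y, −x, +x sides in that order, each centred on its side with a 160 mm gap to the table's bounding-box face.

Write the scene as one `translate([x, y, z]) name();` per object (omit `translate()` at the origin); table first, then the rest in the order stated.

table();
translate([544, -414, 0]) stool();
translate([544, 808, 0]) stool();
translate([-440, 197, 0]) stool();
translate([1528, 197, 0]) stool();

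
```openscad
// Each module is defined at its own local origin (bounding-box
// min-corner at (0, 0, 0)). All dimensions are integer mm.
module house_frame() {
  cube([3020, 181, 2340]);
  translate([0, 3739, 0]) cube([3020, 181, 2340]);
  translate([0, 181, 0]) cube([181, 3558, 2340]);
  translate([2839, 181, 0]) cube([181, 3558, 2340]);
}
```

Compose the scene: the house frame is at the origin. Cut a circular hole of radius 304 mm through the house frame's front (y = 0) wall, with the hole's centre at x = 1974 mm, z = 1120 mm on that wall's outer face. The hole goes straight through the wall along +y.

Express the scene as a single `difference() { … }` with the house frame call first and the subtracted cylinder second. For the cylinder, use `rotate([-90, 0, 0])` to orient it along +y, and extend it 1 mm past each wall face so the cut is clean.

difference() {
  house_frame();
  translate([1974, -1, 1120]) rotate([-90, 0, 0]) cylinder(h = 183, r = 304);
}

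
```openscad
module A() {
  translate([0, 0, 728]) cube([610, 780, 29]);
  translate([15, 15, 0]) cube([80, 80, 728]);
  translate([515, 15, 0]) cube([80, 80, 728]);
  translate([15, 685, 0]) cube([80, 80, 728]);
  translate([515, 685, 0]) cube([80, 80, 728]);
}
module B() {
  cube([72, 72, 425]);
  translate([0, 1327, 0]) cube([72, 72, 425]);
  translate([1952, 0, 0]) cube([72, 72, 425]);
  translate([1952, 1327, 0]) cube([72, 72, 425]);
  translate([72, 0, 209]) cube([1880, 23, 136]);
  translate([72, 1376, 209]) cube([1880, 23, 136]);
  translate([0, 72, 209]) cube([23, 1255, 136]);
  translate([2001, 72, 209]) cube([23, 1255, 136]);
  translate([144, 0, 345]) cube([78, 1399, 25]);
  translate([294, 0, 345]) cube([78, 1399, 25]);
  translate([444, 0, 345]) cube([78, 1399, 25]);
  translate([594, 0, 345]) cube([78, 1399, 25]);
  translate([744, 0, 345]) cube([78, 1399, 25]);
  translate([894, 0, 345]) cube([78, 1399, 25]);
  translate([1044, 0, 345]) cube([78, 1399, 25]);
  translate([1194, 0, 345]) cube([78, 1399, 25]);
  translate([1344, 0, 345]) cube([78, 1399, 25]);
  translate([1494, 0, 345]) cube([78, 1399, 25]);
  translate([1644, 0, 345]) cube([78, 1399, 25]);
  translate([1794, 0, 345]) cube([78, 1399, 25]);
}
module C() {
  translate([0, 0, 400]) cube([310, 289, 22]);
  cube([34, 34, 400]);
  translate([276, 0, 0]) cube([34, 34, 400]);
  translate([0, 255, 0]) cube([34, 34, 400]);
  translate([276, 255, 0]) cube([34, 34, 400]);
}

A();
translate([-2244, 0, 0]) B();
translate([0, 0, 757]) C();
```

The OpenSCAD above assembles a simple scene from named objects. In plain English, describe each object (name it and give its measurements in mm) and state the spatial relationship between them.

A is a table with a 610×780 mm rectangular top, 29 mm thick, top surface at z = 757 mm, supported by four 80×80 mm square legs, each inset 15 mm from the nearest pair of top edges, running from the floor.

B is a bed frame 2024 mm long (x) by 1399 mm wide (y). Four 72×72 mm corner posts, 425 mm tall, at the corners of the footprint. Four rails of 23 mm thickness and 136 mm height run between adjacent posts with their undersides at z = 209 mm, their outer faces flush with the outside of the frame (the two x-running rails run between the posts' inner faces; the two y-running rails run between the posts' inner faces). 12 slats, each 78 mm wide (x) and 25 mm thick, lie across the top of the two x-running rails, running the full 1399 mm width of the frame in y; the slats are evenly spaced along x between the inner faces of the end posts with equal gaps (rounded down to the nearest mm) at the −x end and between each pair — any rounding remainder accumulates at the +x end.

C is a four-legged stool. The seat is 310×289 mm, 22 mm thick, top at z = 422 mm. It stands on four square legs, each 34×34 mm in cross-section, from z = 0 to the seat underside, each flush with a corner of the seat.

The bed frame is on the floor beside the table on its −x side. The stool is on top of the table.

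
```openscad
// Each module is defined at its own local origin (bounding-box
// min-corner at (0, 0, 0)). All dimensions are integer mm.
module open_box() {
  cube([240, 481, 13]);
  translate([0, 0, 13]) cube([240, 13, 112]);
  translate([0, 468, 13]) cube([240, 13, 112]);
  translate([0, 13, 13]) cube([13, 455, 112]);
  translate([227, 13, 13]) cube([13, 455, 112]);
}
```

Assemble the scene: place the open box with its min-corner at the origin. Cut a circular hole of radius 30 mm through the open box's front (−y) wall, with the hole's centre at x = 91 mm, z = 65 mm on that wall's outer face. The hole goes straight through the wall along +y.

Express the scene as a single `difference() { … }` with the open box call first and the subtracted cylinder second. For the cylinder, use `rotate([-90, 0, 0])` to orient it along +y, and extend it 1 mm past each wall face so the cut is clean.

difference() {
  open_box();
  translate([91, -1, 65]) rotate([-90, 0, 0]) cylinder(h = 15, r = 30);
}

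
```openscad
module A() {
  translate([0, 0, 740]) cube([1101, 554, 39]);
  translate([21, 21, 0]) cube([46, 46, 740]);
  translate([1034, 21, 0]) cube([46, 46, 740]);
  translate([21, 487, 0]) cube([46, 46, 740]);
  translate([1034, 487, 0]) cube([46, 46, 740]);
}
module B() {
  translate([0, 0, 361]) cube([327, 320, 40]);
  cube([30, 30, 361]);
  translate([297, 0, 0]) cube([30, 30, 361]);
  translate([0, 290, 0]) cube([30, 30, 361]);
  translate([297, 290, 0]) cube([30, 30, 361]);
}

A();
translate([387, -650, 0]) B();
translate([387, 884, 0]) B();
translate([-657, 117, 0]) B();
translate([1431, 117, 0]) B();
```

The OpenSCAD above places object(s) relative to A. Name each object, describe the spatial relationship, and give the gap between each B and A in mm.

Each stool's nearest face is 330 mm from the table's bounding box.

A is a table. B is a stool. Four stools sit around the table at the −y, +y, −x, +x sides. The gap between each stool and the table is 330 mm.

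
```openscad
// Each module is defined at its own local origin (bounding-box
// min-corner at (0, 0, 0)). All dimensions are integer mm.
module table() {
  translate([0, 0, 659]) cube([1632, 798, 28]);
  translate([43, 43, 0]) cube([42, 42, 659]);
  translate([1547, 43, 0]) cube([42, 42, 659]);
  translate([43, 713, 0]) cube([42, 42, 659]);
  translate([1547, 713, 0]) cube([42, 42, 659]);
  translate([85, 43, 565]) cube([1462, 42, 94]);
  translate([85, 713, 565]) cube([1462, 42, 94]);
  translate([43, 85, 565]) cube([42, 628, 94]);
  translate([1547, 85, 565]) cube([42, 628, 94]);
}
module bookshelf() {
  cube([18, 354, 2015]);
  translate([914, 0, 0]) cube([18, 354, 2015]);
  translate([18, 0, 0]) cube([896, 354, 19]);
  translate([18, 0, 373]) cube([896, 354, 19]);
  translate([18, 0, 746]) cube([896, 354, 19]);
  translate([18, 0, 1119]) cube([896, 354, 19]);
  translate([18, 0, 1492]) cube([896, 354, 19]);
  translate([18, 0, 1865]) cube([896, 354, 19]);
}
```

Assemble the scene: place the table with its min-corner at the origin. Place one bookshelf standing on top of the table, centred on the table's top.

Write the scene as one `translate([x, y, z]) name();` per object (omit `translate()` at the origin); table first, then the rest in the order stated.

table();
translate([350, 222, 687]) bookshelf();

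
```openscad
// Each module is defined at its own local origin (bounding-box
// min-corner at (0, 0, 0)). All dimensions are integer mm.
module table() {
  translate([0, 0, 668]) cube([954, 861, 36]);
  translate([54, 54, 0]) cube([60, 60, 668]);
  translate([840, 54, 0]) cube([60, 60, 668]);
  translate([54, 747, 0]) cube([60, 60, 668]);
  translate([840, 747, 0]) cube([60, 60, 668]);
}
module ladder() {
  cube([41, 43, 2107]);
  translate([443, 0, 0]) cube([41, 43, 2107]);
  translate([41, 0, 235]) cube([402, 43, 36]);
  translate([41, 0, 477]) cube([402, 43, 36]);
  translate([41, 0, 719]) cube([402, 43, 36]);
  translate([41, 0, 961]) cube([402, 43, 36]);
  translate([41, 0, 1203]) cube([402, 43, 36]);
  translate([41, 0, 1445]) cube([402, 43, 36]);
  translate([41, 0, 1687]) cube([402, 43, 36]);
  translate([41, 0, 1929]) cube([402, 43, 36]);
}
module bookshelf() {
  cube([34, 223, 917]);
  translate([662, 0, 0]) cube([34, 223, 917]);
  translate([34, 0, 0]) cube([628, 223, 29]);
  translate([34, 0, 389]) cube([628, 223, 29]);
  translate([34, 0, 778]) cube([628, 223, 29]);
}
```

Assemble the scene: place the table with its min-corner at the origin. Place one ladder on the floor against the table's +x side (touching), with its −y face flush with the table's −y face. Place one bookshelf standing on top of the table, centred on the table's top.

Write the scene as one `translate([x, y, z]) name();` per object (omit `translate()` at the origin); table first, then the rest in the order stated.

table();
translate([954, 0, 0]) ladder();
translate([129, 319, 704]) bookshelf();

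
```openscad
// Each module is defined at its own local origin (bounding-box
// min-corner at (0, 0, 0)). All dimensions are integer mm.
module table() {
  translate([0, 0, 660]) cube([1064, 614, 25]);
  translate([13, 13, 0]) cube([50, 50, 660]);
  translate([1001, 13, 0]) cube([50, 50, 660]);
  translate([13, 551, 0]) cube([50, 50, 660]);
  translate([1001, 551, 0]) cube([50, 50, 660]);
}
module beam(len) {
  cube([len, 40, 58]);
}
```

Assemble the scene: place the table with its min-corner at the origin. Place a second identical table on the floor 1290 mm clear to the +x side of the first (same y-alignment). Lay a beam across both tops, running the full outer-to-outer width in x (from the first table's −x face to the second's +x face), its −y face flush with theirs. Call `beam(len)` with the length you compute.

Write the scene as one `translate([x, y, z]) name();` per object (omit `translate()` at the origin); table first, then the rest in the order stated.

table();
translate([2354, 0, 0]) table();
translate([0, 0, 685]) beam(3418);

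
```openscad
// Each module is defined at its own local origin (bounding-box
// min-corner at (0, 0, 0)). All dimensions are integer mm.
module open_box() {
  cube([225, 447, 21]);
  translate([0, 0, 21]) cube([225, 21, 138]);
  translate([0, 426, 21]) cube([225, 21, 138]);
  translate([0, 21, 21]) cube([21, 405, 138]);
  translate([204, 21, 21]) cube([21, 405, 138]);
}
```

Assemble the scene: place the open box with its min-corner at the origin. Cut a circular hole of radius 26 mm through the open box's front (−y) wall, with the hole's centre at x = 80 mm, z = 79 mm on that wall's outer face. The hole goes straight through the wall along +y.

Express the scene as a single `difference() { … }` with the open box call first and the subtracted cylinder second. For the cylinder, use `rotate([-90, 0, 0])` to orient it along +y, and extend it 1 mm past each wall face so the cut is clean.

difference() {
  open_box();
  translate([80, -1, 79]) rotate([-90, 0, 0]) cylinder(h = 23, r = 26);
}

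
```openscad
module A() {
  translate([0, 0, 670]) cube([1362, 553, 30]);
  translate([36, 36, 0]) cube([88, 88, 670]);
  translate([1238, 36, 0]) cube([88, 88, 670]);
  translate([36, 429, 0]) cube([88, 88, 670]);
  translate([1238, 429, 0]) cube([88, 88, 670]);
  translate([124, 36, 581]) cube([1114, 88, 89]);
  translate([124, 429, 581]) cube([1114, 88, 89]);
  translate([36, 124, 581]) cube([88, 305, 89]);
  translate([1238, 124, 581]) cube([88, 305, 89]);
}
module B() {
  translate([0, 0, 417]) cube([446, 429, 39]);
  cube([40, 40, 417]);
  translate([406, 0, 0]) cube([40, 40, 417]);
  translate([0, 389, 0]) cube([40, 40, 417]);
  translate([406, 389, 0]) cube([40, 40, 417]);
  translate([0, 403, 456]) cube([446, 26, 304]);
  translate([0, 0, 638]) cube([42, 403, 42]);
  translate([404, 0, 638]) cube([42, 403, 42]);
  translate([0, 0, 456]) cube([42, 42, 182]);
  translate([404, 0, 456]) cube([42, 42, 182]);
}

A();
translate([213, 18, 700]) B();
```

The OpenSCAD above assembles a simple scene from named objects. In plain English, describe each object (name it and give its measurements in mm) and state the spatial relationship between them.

A is a table with a 1362×553 mm rectangular top, 30 mm thick, top surface at z = 700 mm, supported by four 88×88 mm square legs, each inset 36 mm from the nearest pair of top edges, running from the floor. Four apron rails, 88 mm thick and 89 mm tall, run between adjacent legs with their top edges flush with the underside of the top and their outer faces flush with the legs' outer faces.

B is a chair: 446×429 mm seat, 39 mm thick, top at z = 456 mm, on four 40 mm square corner legs flush with the seat edges. A 26 mm thick backrest slab spans the full seat width, extending 304 mm above the seat top, its back face flush with the seat's +y edge. Two armrests of 42×42 mm section run along each side from the seat's front edge to the front of the backrest, top faces 224 mm above the seat top and outer faces flush with the seat's x-edges; a 42×42 mm post under the front of each armrest stands on the seat at the front corner.

The chair is on top of the table.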